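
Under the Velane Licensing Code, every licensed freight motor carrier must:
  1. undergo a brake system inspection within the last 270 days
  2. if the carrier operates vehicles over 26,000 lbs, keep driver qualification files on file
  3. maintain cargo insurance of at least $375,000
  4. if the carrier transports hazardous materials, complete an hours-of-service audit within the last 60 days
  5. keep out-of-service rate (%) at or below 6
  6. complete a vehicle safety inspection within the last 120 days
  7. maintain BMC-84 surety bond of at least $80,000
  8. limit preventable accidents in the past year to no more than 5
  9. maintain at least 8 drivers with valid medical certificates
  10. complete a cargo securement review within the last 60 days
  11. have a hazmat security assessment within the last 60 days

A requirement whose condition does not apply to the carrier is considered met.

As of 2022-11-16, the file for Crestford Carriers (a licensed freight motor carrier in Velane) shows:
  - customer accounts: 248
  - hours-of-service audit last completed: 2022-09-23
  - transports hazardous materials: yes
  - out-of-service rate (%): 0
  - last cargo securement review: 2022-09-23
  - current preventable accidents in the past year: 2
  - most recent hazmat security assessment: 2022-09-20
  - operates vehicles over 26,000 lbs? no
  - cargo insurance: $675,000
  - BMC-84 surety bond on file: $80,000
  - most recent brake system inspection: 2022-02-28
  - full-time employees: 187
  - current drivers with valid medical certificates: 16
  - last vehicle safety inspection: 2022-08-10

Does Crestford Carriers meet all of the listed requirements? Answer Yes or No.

1. brake system inspection 261 days ago vs limit 270 → met
2. condition 'operates vehicles over 26,000 lbs' does not hold → requirement n/a → met
3. cargo insurance $675,000 ≥ $375,000 → met
4. condition 'transports hazardous materials' holds; hours-of-service audit 54 days ago vs limit 60 → met
5. out-of-service rate (%) 0 ≤ 6 → met
6. vehicle safety inspection 98 days ago vs limit 120 → met
7. BMC-84 surety bond $80,000 ≥ $80,000 → met
8. preventable accidents in the past year 2 ≤ 5 → met
9. drivers with valid medical certificates 16 ≥ 8 → met
10. cargo securement review 54 days ago vs limit 60 → met
11. hazmat security assessment 57 days ago vs limit 60 → met
All met.

Yes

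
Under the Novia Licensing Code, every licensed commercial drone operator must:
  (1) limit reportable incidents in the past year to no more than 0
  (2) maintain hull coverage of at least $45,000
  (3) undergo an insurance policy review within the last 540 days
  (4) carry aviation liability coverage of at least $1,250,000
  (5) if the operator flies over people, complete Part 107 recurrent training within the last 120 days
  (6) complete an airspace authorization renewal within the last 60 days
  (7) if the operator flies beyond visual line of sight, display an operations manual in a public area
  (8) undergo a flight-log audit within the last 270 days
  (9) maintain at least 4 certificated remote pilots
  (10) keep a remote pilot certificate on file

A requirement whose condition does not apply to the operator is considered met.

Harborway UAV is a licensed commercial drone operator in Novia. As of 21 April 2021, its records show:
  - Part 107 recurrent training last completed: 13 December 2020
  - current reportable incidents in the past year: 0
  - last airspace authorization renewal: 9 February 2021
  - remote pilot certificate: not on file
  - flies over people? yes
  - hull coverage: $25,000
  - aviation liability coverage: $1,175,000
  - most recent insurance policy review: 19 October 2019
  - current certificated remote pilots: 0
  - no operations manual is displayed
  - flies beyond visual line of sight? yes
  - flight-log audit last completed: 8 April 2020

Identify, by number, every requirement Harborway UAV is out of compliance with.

1. reportable incidents in the past year 0 ≤ 0 → met
2. hull coverage $25,000 < $45,000 → not met
3. insurance policy review 550 days ago vs limit 540 → not met
4. aviation liability coverage $1,175,000 < $1,250,000 → not met
5. condition 'flies over people' holds; Part 107 recurrent training 129 days ago vs limit 120 → not met
6. airspace authorization renewal 71 days ago vs limit 60 → not met
7. condition 'flies beyond visual line of sight' holds; operations manual absent → not met
8. flight-log audit 378 days ago vs limit 270 → not met
9. certificated remote pilots 0 < 4 → not met
10. remote pilot certificate absent → not met
Not met: 2, 3, 4, 5, 6, 7, 8, 9, 10

2, 3, 4, 5, 6, 7, 8, 9, 10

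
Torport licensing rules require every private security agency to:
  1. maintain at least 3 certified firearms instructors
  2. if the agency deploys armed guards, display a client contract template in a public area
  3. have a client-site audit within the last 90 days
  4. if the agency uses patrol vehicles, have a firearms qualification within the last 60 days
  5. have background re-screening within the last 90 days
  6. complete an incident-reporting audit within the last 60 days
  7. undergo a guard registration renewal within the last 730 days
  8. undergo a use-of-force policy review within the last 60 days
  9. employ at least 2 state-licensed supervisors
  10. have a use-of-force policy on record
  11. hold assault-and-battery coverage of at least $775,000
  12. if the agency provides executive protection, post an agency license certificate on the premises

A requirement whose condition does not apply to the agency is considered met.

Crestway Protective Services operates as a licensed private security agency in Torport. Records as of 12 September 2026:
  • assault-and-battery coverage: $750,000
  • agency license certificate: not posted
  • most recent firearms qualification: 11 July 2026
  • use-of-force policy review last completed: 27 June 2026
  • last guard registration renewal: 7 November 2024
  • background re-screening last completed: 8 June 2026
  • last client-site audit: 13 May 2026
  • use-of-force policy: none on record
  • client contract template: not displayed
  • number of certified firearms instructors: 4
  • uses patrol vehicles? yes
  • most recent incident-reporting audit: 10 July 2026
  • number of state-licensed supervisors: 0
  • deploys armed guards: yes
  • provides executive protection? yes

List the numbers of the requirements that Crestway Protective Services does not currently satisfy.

1. certified firearms instructors 4 ≥ 3 → met
2. condition 'deploys armed guards' holds; client contract template absent → not met
3. client-site audit 122 days ago vs limit 90 → not met
4. condition 'uses patrol vehicles' holds; firearms qualification 63 days ago vs limit 60 → not met
5. background re-screening 96 days ago vs limit 90 → not met
6. incident-reporting audit 64 days ago vs limit 60 → not met
7. guard registration renewal 674 days ago vs limit 730 → met
8. use-of-force policy review 77 days ago vs limit 60 → not met
9. state-licensed supervisors 0 < 2 → not met
10. use-of-force policy absent → not met
11. assault-and-battery coverage $750,000 < $775,000 → not met
12. condition 'provides executive protection' holds; agency license certificate absent → not met
Not met: 2, 3, 4, 5, 6, 8, 9, 10, 11, 12

2, 3, 4, 5, 6, 8, 9, 10, 11, 12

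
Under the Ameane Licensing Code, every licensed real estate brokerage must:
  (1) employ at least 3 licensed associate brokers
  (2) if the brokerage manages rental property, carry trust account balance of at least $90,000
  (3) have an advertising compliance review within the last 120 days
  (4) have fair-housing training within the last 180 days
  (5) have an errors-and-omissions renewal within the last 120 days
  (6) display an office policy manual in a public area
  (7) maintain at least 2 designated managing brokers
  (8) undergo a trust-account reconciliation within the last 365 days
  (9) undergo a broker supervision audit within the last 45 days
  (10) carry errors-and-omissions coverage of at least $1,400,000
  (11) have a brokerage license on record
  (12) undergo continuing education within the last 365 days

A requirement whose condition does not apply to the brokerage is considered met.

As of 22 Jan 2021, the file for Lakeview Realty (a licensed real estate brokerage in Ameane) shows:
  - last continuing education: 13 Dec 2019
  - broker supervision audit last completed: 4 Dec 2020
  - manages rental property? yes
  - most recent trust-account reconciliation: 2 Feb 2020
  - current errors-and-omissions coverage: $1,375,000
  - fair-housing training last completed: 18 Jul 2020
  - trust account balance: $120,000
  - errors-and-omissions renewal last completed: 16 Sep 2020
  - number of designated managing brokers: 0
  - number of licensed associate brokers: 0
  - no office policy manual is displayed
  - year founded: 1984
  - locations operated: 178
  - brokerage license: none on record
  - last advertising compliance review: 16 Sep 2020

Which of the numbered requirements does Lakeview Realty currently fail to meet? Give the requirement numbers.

1. licensed associate brokers 0 < 3 → not met
2. condition 'manages rental property' holds; trust account balance $120,000 ≥ $90,000 → met
3. advertising compliance review 128 days ago vs limit 120 → not met
4. fair-housing training 188 days ago vs limit 180 → not met
5. errors-and-omissions renewal 128 days ago vs limit 120 → not met
6. office policy manual absent → not met
7. designated managing brokers 0 < 2 → not met
8. trust-account reconciliation 355 days ago vs limit 365 → met
9. broker supervision audit 49 days ago vs limit 45 → not met
10. errors-and-omissions coverage $1,375,000 < $1,400,000 → not met
11. brokerage license absent → not met
12. continuing education 406 days ago vs limit 365 → not met
Not met: 1, 3, 4, 5, 6, 7, 9, 10, 11, 12

1, 3, 4, 5, 6, 7, 9, 10, 11, 12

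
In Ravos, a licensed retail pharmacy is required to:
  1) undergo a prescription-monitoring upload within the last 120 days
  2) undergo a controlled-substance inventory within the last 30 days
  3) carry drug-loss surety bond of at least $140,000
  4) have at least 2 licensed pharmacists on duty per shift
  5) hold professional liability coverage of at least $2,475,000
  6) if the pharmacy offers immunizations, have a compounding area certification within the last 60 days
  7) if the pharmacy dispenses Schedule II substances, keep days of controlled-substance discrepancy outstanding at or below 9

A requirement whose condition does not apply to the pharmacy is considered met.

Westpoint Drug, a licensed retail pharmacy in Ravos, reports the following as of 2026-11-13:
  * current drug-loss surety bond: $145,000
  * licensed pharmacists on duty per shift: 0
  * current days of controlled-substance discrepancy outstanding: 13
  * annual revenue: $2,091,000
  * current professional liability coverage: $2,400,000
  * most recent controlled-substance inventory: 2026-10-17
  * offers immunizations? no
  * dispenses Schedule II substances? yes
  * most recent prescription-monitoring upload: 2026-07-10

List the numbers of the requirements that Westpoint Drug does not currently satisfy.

1. prescription-monitoring upload 126 days ago vs limit 120 → not met
2. controlled-substance inventory 27 days ago vs limit 30 → met
3. drug-loss surety bond $145,000 ≥ $140,000 → met
4. licensed pharmacists on duty per shift 0 < 2 → not met
5. professional liability coverage $2,400,000 < $2,475,000 → not met
6. condition 'offers immunizations' does not hold → requirement n/a → met
7. condition 'dispenses Schedule II substances' holds; days of controlled-substance discrepancy outstanding 13 > 9 → not met
Not met: 1, 4, 5, 7

1, 4, 5, 7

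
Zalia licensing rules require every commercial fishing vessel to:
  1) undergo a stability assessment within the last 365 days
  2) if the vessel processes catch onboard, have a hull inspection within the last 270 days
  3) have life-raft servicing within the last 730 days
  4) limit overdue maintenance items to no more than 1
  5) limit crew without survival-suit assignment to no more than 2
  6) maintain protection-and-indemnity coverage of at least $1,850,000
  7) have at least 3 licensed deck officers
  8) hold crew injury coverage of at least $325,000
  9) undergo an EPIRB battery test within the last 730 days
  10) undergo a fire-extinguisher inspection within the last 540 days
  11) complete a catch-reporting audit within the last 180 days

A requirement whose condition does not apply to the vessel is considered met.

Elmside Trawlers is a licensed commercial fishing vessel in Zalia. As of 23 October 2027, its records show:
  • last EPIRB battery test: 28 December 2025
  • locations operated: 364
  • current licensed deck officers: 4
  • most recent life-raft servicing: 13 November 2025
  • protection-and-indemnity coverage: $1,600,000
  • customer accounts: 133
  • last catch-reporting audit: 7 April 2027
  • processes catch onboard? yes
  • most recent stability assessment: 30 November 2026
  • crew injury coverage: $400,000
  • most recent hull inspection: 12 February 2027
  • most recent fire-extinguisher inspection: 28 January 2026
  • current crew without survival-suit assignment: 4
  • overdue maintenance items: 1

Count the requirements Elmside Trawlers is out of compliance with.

4

1. stability assessment 327 days ago vs limit 365 → met
2. condition 'processes catch onboard' holds; hull inspection 253 days ago vs limit 270 → met
3. life-raft servicing 709 days ago vs limit 730 → met
4. overdue maintenance items 1 ≤ 1 → met
5. crew without survival-suit assignment 4 > 2 → not met
6. protection-and-indemnity coverage $1,600,000 < $1,850,000 → not met
7. licensed deck officers 4 ≥ 3 → met
8. crew injury coverage $400,000 ≥ $325,000 → met
9. EPIRB battery test 664 days ago vs limit 730 → met
10. fire-extinguisher inspection 633 days ago vs limit 540 → not met
11. catch-reporting audit 199 days ago vs limit 180 → not met
Not met: 4 of 11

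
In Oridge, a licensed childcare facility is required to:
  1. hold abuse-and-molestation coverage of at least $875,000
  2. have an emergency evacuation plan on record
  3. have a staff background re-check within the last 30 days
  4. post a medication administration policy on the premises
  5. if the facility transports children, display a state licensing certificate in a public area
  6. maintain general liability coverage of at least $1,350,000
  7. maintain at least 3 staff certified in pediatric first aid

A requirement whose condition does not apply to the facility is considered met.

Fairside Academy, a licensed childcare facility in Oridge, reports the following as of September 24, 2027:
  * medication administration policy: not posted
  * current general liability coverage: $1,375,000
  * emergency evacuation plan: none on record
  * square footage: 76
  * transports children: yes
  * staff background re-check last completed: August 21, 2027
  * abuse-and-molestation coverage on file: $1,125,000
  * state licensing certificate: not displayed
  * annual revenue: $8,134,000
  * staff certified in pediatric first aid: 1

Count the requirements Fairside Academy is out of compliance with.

1. abuse-and-molestation coverage $1,125,000 ≥ $875,000 → met
2. emergency evacuation plan absent → not met
3. staff background re-check 34 days ago vs limit 30 → not met
4. medication administration policy absent → not met
5. condition 'transports children' holds; state licensing certificate absent → not met
6. general liability coverage $1,375,000 ≥ $1,350,000 → met
7. staff certified in pediatric first aid 1 < 3 → not met
Not met: 5 of 7

5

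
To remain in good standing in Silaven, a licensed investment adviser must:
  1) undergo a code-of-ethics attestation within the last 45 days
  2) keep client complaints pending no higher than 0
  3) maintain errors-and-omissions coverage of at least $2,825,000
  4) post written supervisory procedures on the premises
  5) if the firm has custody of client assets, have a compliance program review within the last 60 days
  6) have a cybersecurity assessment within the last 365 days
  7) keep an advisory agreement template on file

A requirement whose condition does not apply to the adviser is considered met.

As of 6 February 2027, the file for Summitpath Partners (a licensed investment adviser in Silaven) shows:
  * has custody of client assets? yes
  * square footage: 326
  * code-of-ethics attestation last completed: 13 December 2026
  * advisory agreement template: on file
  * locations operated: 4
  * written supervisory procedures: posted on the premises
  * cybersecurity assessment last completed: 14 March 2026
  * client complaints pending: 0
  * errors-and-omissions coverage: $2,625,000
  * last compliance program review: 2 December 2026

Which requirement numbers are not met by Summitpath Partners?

1. code-of-ethics attestation 55 days ago vs limit 45 → not met
2. client complaints pending 0 ≤ 0 → met
3. errors-and-omissions coverage $2,625,000 < $2,825,000 → not met
4. written supervisory procedures present → met
5. condition 'has custody of client assets' holds; compliance program review 66 days ago vs limit 60 → not met
6. cybersecurity assessment 329 days ago vs limit 365 → met
7. advisory agreement template present → met
Not met: 1, 3, 5

1, 3, 5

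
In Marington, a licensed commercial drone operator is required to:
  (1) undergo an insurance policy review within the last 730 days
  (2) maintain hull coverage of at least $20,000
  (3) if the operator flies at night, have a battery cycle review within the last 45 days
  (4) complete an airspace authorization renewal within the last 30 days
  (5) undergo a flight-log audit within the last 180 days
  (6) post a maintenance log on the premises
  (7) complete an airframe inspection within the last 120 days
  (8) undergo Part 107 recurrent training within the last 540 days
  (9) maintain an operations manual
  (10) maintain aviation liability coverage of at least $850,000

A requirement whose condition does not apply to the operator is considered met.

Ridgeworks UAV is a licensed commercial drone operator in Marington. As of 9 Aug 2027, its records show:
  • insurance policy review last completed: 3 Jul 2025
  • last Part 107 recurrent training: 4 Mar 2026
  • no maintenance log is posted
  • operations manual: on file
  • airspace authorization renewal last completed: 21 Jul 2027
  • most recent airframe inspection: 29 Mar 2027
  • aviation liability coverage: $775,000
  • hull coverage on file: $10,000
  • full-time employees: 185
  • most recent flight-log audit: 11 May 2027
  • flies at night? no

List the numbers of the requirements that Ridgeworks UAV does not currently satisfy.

1. insurance policy review 767 days ago vs limit 730 → not met
2. hull coverage $10,000 < $20,000 → not met
3. condition 'flies at night' does not hold → requirement n/a → met
4. airspace authorization renewal 19 days ago vs limit 30 → met
5. flight-log audit 90 days ago vs limit 180 → met
6. maintenance log absent → not met
7. airframe inspection 133 days ago vs limit 120 → not met
8. Part 107 recurrent training 523 days ago vs limit 540 → met
9. operations manual present → met
10. aviation liability coverage $775,000 < $850,000 → not met
Not met: 1, 2, 6, 7, 10

1, 2, 6, 7, 10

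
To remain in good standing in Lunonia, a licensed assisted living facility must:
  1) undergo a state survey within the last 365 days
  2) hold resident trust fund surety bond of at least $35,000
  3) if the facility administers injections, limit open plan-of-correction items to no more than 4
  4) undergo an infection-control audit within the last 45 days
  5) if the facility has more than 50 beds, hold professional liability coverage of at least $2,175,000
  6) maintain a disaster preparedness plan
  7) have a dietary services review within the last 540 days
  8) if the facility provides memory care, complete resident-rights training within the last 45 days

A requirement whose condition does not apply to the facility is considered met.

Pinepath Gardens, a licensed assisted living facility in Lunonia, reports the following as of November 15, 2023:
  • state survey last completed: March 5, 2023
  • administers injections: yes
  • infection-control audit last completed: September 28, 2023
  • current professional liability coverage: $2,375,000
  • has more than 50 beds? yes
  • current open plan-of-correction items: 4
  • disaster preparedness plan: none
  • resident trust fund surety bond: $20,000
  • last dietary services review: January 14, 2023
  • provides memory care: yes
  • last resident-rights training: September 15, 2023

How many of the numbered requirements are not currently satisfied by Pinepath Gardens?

4

1. state survey 255 days ago vs limit 365 → met
2. resident trust fund surety bond $20,000 < $35,000 → not met
3. condition 'administers injections' holds; open plan-of-correction items 4 ≤ 4 → met
4. infection-control audit 48 days ago vs limit 45 → not met
5. condition 'has more than 50 beds' holds; professional liability coverage $2,375,000 ≥ $2,175,000 → met
6. disaster preparedness plan absent → not met
7. dietary services review 305 days ago vs limit 540 → met
8. condition 'provides memory care' holds; resident-rights training 61 days ago vs limit 45 → not met
Not met: 4 of 8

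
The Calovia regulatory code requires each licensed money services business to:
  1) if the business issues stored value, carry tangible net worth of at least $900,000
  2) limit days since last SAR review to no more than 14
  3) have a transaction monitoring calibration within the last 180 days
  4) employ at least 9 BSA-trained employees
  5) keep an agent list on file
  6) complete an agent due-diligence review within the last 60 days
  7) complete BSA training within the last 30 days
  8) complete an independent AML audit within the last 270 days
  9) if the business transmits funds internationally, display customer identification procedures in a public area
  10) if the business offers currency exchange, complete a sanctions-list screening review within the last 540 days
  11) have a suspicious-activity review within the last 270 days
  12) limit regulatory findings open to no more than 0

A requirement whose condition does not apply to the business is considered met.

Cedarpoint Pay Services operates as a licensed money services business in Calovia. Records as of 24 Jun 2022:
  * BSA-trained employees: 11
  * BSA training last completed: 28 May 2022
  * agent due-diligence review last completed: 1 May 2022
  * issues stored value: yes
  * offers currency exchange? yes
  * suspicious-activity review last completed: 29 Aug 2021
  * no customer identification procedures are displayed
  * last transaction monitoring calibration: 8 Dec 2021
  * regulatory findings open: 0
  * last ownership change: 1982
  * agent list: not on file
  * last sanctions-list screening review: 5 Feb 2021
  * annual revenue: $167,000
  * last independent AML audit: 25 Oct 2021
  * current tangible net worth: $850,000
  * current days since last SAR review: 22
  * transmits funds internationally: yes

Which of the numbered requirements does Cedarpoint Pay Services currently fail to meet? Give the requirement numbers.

1. condition 'issues stored value' holds; tangible net worth $850,000 < $900,000 → not met
2. days since last SAR review 22 > 14 → not met
3. transaction monitoring calibration 198 days ago vs limit 180 → not met
4. BSA-trained employees 11 ≥ 9 → met
5. agent list absent → not met
6. agent due-diligence review 54 days ago vs limit 60 → met
7. BSA training 27 days ago vs limit 30 → met
8. independent AML audit 242 days ago vs limit 270 → met
9. condition 'transmits funds internationally' holds; customer identification procedures absent → not met
10. condition 'offers currency exchange' holds; sanctions-list screening review 504 days ago vs limit 540 → met
11. suspicious-activity review 299 days ago vs limit 270 → not met
12. regulatory findings open 0 ≤ 0 → met
Not met: 1, 2, 3, 5, 9, 11

1, 2, 3, 5, 9, 11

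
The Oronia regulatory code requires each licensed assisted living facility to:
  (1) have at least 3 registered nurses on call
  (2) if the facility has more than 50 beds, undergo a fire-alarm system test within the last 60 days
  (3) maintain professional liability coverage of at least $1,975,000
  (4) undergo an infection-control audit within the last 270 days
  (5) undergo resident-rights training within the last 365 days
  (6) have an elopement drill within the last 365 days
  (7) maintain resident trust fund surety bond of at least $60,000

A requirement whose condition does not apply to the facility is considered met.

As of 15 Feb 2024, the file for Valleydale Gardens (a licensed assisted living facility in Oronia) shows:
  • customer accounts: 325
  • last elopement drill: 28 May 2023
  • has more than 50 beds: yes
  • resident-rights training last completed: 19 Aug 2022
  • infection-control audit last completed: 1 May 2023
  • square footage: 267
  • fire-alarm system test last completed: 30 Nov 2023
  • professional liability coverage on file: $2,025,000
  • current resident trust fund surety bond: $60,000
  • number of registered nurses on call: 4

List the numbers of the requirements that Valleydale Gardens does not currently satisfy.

1. registered nurses on call 4 ≥ 3 → met
2. condition 'has more than 50 beds' holds; fire-alarm system test 77 days ago vs limit 60 → not met
3. professional liability coverage $2,025,000 ≥ $1,975,000 → met
4. infection-control audit 290 days ago vs limit 270 → not met
5. resident-rights training 545 days ago vs limit 365 → not met
6. elopement drill 263 days ago vs limit 365 → met
7. resident trust fund surety bond $60,000 ≥ $60,000 → met
Not met: 2, 4, 5

2, 4, 5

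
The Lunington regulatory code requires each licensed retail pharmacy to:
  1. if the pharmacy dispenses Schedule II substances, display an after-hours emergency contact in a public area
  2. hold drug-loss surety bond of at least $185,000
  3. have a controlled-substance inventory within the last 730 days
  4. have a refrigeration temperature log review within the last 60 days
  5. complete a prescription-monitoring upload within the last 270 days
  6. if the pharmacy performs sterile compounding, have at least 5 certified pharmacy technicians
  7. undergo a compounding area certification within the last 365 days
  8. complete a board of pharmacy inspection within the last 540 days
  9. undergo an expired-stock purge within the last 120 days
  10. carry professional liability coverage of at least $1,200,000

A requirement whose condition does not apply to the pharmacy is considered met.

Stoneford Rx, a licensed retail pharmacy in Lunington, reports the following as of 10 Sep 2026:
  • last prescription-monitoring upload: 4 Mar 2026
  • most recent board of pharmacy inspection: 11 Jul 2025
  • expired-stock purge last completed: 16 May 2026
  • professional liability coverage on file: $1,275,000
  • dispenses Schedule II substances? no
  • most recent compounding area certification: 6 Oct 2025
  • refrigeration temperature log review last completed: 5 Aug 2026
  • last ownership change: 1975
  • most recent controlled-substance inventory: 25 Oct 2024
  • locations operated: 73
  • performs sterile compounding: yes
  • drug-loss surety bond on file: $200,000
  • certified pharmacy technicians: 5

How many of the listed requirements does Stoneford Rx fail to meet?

1. condition 'dispenses Schedule II substances' does not hold → requirement n/a → met
2. drug-loss surety bond $200,000 ≥ $185,000 → met
3. controlled-substance inventory 685 days ago vs limit 730 → met
4. refrigeration temperature log review 36 days ago vs limit 60 → met
5. prescription-monitoring upload 190 days ago vs limit 270 → met
6. condition 'performs sterile compounding' holds; certified pharmacy technicians 5 ≥ 5 → met
7. compounding area certification 339 days ago vs limit 365 → met
8. board of pharmacy inspection 426 days ago vs limit 540 → met
9. expired-stock purge 117 days ago vs limit 120 → met
10. professional liability coverage $1,275,000 ≥ $1,200,000 → met
Not met: 0 of 10

0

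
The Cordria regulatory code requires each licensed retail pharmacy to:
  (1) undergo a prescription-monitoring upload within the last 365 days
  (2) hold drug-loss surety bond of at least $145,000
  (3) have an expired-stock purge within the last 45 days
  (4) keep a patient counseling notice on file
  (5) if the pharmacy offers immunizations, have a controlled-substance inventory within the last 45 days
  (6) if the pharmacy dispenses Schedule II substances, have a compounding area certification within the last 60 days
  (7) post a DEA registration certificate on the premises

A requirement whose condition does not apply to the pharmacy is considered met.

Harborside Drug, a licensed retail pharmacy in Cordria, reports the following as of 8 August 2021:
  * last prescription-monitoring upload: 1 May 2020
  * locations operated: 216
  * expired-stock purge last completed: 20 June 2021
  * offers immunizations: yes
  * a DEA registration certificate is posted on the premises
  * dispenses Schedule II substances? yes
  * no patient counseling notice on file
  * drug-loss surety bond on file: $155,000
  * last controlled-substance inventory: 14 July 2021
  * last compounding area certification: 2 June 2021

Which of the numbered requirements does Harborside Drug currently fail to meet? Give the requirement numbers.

1. prescription-monitoring upload 464 days ago vs limit 365 → not met
2. drug-loss surety bond $155,000 ≥ $145,000 → met
3. expired-stock purge 49 days ago vs limit 45 → not met
4. patient counseling notice absent → not met
5. condition 'offers immunizations' holds; controlled-substance inventory 25 days ago vs limit 45 → met
6. condition 'dispenses Schedule II substances' holds; compounding area certification 67 days ago vs limit 60 → not met
7. DEA registration certificate present → met
Not met: 1, 3, 4, 6

1, 3, 4, 6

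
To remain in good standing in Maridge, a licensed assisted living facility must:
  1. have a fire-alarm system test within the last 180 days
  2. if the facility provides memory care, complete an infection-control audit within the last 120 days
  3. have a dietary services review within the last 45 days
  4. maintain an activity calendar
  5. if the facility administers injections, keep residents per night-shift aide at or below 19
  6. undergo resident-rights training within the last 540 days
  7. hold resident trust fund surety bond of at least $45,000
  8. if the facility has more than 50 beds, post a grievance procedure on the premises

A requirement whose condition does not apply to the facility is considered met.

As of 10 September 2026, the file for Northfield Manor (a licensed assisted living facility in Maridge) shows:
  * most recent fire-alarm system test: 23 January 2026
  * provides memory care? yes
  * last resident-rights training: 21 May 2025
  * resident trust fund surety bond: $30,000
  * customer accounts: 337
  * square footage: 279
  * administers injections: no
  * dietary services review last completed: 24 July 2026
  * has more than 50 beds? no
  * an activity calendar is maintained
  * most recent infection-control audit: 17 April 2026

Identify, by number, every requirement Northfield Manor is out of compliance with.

1, 2, 3, 7

1. fire-alarm system test 230 days ago vs limit 180 → not met
2. condition 'provides memory care' holds; infection-control audit 146 days ago vs limit 120 → not met
3. dietary services review 48 days ago vs limit 45 → not met
4. activity calendar present → met
5. condition 'administers injections' does not hold → requirement n/a → met
6. resident-rights training 477 days ago vs limit 540 → met
7. resident trust fund surety bond $30,000 < $45,000 → not met
8. condition 'has more than 50 beds' does not hold → requirement n/a → met
Not met: 1, 2, 3, 7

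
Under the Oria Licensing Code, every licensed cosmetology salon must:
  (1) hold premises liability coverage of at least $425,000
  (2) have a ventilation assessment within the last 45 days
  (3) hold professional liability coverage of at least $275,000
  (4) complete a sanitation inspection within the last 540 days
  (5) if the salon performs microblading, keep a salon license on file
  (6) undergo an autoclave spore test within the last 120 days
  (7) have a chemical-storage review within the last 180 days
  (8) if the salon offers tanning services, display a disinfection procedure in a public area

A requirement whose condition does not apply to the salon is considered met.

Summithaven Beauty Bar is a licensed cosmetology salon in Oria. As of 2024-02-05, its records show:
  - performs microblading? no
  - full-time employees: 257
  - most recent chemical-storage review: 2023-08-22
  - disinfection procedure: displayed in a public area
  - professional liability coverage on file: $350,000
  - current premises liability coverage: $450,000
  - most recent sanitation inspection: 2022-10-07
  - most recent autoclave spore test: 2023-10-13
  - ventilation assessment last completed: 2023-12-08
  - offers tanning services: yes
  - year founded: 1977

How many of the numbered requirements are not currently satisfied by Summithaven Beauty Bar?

1. premises liability coverage $450,000 ≥ $425,000 → met
2. ventilation assessment 59 days ago vs limit 45 → not met
3. professional liability coverage $350,000 ≥ $275,000 → met
4. sanitation inspection 486 days ago vs limit 540 → met
5. condition 'performs microblading' does not hold → requirement n/a → met
6. autoclave spore test 115 days ago vs limit 120 → met
7. chemical-storage review 167 days ago vs limit 180 → met
8. condition 'offers tanning services' holds; disinfection procedure present → met
Not met: 1 of 8

1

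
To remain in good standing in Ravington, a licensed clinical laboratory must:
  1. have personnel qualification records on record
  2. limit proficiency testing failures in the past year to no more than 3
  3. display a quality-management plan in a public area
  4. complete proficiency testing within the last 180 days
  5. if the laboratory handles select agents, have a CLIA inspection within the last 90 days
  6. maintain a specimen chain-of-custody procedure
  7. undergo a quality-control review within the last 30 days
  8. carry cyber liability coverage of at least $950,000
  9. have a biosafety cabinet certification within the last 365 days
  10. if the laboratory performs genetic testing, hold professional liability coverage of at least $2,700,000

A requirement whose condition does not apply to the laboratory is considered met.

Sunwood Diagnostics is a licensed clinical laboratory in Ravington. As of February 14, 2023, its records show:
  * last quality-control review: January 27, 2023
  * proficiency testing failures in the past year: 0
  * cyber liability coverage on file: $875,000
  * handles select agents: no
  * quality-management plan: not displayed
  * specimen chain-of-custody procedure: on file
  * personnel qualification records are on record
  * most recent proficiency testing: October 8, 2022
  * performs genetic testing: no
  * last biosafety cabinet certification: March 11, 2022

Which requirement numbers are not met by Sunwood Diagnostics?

3, 8

1. personnel qualification records present → met
2. proficiency testing failures in the past year 0 ≤ 3 → met
3. quality-management plan absent → not met
4. proficiency testing 129 days ago vs limit 180 → met
5. condition 'handles select agents' does not hold → requirement n/a → met
6. specimen chain-of-custody procedure present → met
7. quality-control review 18 days ago vs limit 30 → met
8. cyber liability coverage $875,000 < $950,000 → not met
9. biosafety cabinet certification 340 days ago vs limit 365 → met
10. condition 'performs genetic testing' does not hold → requirement n/a → met
Not met: 3, 8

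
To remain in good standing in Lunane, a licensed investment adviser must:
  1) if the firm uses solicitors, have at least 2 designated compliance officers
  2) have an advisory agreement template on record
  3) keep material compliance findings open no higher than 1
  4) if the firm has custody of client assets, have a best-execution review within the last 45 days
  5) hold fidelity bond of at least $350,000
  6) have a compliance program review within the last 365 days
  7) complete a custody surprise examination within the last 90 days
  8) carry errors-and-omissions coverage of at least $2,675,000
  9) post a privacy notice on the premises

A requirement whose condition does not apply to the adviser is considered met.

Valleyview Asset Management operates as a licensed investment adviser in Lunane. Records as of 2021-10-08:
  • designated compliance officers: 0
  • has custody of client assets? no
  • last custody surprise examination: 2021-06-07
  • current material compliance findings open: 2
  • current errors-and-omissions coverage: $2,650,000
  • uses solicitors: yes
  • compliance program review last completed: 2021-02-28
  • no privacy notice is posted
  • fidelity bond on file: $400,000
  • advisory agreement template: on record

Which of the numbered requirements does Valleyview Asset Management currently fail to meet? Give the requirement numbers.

1, 3, 7, 8, 9

1. condition 'uses solicitors' holds; designated compliance officers 0 < 2 → not met
2. advisory agreement template present → met
3. material compliance findings open 2 > 1 → not met
4. condition 'has custody of client assets' does not hold → requirement n/a → met
5. fidelity bond $400,000 ≥ $350,000 → met
6. compliance program review 222 days ago vs limit 365 → met
7. custody surprise examination 123 days ago vs limit 90 → not met
8. errors-and-omissions coverage $2,650,000 < $2,675,000 → not met
9. privacy notice absent → not met
Not met: 1, 3, 7, 8, 9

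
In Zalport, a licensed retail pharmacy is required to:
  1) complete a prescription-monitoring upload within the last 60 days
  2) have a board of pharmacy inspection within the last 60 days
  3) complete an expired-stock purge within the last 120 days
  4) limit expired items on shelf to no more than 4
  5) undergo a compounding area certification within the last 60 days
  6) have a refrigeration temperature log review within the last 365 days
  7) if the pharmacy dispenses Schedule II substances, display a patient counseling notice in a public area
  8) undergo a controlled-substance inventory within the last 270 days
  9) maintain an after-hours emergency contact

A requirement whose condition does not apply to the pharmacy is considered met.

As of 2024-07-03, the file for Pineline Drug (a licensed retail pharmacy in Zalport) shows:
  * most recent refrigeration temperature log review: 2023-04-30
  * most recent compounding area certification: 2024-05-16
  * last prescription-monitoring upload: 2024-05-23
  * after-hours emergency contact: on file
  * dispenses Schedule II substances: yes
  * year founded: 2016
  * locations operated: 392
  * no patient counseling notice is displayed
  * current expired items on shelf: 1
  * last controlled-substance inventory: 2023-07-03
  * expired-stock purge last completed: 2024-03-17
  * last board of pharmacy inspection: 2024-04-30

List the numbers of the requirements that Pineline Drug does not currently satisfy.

2, 6, 7, 8

1. prescription-monitoring upload 41 days ago vs limit 60 → met
2. board of pharmacy inspection 64 days ago vs limit 60 → not met
3. expired-stock purge 108 days ago vs limit 120 → met
4. expired items on shelf 1 ≤ 4 → met
5. compounding area certification 48 days ago vs limit 60 → met
6. refrigeration temperature log review 430 days ago vs limit 365 → not met
7. condition 'dispenses Schedule II substances' holds; patient counseling notice absent → not met
8. controlled-substance inventory 366 days ago vs limit 270 → not met
9. after-hours emergency contact present → met
Not met: 2, 6, 7, 8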